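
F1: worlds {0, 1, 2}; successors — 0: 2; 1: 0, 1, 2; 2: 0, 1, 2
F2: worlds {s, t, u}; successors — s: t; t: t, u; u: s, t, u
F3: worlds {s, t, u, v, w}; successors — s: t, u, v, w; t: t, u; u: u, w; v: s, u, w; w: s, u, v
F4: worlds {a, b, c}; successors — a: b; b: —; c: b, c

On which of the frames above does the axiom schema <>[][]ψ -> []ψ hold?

This is the axiom for a generalized confluence (Geach) condition; its first-order frame correspondent is forall x forall y forall z ((xRy & xRz) -> exists w (y R^2 w & z = w)).
F1: ✓.
F2: fails — uRs, uRs but no w with sR²w and s=w.
F3: fails — sRt, sRv but no w* with tR²w* and v=w*.
F4: fails — aRb, aRb but no w with bR²w and b=w.

F1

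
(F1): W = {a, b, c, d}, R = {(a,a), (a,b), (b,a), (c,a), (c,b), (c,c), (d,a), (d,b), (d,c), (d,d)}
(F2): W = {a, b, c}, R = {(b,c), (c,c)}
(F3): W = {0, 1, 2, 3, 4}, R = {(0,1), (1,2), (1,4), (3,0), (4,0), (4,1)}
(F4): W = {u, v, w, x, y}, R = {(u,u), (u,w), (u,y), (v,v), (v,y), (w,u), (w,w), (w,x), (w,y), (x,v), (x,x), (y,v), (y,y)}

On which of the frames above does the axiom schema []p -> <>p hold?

(F1), (F4)

The schema corresponds to seriality: forall x exists y Rxy.
(F1): condition met.
(F2): fails — world a has no successor.
(F3): fails — world 2 has no successor.
(F4): condition met.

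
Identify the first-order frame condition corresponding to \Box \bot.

emptiness of R

□⊥ is valid iff no world has any successor (otherwise □⊥ fails at any world with one).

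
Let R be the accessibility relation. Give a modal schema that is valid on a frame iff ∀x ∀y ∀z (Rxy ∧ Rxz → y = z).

The condition is partial functionality. The CD schema ◇p → □p defines it.
Suppose ◇p→□p is valid. Take Rxy, Rxz and set V(p)={y}. Then ◇p at x, so □p at x, so p at z, i.e. z=y.

◇p → □p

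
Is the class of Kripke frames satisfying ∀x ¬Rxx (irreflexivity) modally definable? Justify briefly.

Modal frame validity is preserved under surjective bounded morphisms.
The 3-cycle (worlds w0,w1,w2 with w0→w1→w2→w0) is irreflexive, and the map sending every world to a single reflexive point • is a surjective bounded morphism (forth: every edge maps to (•,•); back: every world has a successor). So any modal formula valid on the 3-cycle is also valid on the reflexive point, which is not irreflexive.
Hence irreflexivity is not modally definable.

No — not modally definable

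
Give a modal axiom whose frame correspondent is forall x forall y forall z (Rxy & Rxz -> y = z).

This is partial functionality; the standard corresponding axiom is CD: ◇s → □s.
Suppose ◇s→□s is valid. Take Rxy, Rxz and set V(s)={y}. Then ◇s at x, so □s at x, so s at z, i.e. z=y.

◇s → □s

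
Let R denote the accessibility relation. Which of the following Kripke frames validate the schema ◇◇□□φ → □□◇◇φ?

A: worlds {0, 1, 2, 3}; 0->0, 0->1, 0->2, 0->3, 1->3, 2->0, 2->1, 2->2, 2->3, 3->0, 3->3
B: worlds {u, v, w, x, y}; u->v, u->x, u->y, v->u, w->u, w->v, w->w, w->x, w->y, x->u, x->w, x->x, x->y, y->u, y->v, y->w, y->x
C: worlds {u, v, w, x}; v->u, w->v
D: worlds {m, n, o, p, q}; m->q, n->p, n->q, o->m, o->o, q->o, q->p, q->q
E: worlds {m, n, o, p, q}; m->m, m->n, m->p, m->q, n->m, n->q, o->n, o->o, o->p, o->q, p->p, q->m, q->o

This is the axiom for a generalized confluence (Geach) condition; its first-order frame correspondent is ∀x ∀y ∀z ((xR²y ∧ xR²z) → ∃w (yR²w ∧ zR²w)).
A: condition met.
B: condition met.
C: fails — wR²u, wR²u but no t with uR²t and uR²t.
D: fails — mR²o, mR²p but no w with oR²w and pR²w.
E: condition met.

A, B, E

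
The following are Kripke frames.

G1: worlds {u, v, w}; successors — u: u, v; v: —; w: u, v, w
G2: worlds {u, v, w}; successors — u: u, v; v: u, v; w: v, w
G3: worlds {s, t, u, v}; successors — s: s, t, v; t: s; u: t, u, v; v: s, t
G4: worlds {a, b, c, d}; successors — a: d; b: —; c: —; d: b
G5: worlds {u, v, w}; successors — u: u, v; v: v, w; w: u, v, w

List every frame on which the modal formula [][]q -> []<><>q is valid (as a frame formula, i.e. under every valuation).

The schema corresponds to a generalized confluence (Geach) condition: forall x forall z (xRz -> exists w (x R^2 w & z R^2 w)).
G1: fails — uRv but no t with uR²t and vR²t.
G2: ✓.
G3: ✓.
G4: fails — aRd but no w with aR²w and dR²w.
G5: ✓.
Valid on: G2, G3, G5.

G2, G3, G5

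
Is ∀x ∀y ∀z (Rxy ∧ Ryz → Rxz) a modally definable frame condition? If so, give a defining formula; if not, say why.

The condition is transitivity. A defining modal formula is □r → □□r.

Definable; □r → □□r defines it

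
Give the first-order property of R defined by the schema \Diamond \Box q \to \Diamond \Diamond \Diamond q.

\forall x \forall y (xRy \to \exists w (yRw \wedge x R^3 w))

This is a Sahlqvist (Geach-type) schema ◇^1□^1q → □^0◇^3q.
First-order correspondent: \forall x \forall y (xRy \to \exists w (yRw \wedge x R^3 w)).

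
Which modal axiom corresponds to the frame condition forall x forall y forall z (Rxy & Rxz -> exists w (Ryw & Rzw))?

◇□s → □◇s

This is convergence; the standard corresponding axiom is .2: ◇□s → □◇s.
Suppose ◇□s→□◇s is valid. Take Rxy, Rxz and set V(s)={w : Ryw}. Then □s at y so ◇□s at x, so □◇s at x, so ◇s at z, giving w with Rzw and Ryw.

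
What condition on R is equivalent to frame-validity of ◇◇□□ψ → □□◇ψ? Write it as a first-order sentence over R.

∀x ∀y ∀z ((xR²y ∧ xR²z) → ∃w (yR²w ∧ zRw))

This is a Sahlqvist (Geach-type) schema ◇^2□^2ψ → □^2◇^1ψ.
First-order correspondent: ∀x ∀y ∀z ((xR²y ∧ xR²z) → ∃w (yR²w ∧ zRw)).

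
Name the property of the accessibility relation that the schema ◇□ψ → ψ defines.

Equivalently (dual form): ψ → □◇ψ.
Suppose ψ→□◇ψ is valid. Take Rxy and set V(ψ)={x}. Then ψ at x, so □◇ψ at x, so ◇ψ at y, so some z with Ryz has ψ; z=x, i.e. Ryx.
Conversely, any frame satisfying ∀x ∀y (Rxy → Ryx) validates the schema.
Frame condition: ∀x ∀y (Rxy → Ryx).

symmetry: ∀x ∀y (Rxy → Ryx)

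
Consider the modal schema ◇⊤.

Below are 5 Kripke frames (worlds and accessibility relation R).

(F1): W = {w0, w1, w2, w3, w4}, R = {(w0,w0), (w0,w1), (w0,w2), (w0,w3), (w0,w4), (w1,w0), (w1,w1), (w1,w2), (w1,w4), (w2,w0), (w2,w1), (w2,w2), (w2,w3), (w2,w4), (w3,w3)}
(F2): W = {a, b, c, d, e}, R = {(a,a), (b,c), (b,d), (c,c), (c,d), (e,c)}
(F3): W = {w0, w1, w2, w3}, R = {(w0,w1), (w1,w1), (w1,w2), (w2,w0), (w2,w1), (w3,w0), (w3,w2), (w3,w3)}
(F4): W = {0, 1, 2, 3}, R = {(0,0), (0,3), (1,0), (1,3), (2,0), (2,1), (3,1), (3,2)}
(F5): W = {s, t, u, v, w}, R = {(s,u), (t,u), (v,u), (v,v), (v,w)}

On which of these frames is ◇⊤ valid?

The schema corresponds to seriality: ∀x ∃y Rxy.
(F1): fails — world w4 has no successor.
(F2): fails — world d has no successor.
(F3): holds.
(F4): holds.
(F5): fails — world u has no successor.
Valid on: (F3), (F4).

(F3), (F4)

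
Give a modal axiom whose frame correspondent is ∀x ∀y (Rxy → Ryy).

□(□s → s)

A defining formula is □(□s → s) (the T□ axiom).
Suppose □(□s→s) is valid. Take Rxy and set V(s)={w : Ryw}. Then at y, □s holds; since □(□s→s) at x, □s→s at y, so s at y, i.e. Ryy.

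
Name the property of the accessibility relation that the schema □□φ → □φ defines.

Density

Suppose □□φ→□φ is valid. Take Rxy and set V(φ)={w : xR²w}. Then □□φ at x, so □φ at x, so φ at y, i.e. ∃z(Rxz∧Rzy).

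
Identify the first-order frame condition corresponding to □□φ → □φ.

This is the C4 axiom.
It corresponds to density: ∀x ∀y (Rxy → ∃z (Rxz ∧ Rzy)).

density: ∀x ∀y (Rxy → ∃z (Rxz ∧ Rzy))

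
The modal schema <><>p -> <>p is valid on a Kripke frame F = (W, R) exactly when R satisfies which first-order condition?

transitivity: forall x forall y forall z (Rxy & Ryz -> Rxz)

This is frame-equivalent to □p → □□p (substitute ¬p for p and contrapose).
Suppose □p→□□p is valid. Take Rxy, Ryz and set V(p)={w : Rxw}. Then □p at x, so □□p at x, so □p at y, so p at z, i.e. Rxz.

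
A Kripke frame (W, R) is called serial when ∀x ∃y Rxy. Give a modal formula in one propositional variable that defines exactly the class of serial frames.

□r → ◇r

A defining formula is □r → ◇r (the D axiom).
Suppose □r→◇r is valid. At any x set V(r)=W. Then □r at x, so ◇r at x, so x has a successor.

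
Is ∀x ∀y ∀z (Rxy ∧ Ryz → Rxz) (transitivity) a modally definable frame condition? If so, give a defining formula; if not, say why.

The condition is transitivity. A defining modal formula is □r → □□r.
Suppose □r→□□r is valid. Take Rxy, Ryz and set V(r)={w : Rxw}. Then □r at x, so □□r at x, so □r at y, so r at z, i.e. Rxz.

Yes, by □r → □□r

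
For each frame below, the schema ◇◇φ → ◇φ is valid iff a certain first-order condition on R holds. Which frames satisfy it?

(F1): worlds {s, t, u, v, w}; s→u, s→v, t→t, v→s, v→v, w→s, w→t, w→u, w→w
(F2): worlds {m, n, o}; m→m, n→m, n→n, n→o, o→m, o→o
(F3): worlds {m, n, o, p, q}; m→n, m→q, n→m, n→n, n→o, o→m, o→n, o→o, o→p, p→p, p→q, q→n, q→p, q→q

(F2)

The schema corresponds to transitivity: ∀x ∀y ∀z (Rxy ∧ Ryz → Rxz).
(F1): fails — Rvs and Rsu but not Rvu.
(F2): ✓.
(F3): fails — Rom and Rmq but not Roq.
Valid on: (F2).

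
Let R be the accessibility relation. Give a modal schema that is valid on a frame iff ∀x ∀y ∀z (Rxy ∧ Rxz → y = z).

◇r → □r

This is partial functionality; the standard corresponding axiom is CD: ◇r → □r.
Suppose ◇r→□r is valid. Take Rxy, Rxz and set V(r)={y}. Then ◇r at x, so □r at x, so r at z, i.e. z=y.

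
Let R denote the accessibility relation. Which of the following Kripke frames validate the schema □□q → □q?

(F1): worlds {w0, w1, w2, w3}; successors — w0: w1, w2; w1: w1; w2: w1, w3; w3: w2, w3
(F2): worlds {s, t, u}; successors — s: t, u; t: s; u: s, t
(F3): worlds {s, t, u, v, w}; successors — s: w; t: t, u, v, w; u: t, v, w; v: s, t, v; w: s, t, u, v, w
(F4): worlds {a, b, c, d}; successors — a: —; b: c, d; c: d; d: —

Frame correspondent (Sahlqvist): ∀x ∀y (Rxy → ∃z (Rxz ∧ Rzy)) — i.e. density.
(F1): fails — Rw0w2 but no z with Rw0z and Rzw2.
(F2): fails — Rts but no z with Rtz and Rzs.
(F3): condition met.
(F4): fails — Rbc but no z with Rbz and Rzc.
Valid on: (F3).

(F3)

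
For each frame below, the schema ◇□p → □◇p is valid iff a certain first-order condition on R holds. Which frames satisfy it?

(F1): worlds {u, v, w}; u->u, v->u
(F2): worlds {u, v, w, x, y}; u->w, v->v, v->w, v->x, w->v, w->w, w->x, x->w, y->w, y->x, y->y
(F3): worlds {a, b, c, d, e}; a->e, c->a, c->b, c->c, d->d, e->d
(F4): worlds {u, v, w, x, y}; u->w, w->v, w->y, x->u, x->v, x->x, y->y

Frame correspondent (Sahlqvist): ∀x ∀y ∀z (Rxy ∧ Rxz → ∃w (Ryw ∧ Rzw)) — i.e. convergence.
(F1): ✓.
(F2): ✓.
(F3): fails — Rcc and Rcb but c and b have no common successor.
(F4): fails — Rwy and Rwv but y and v have no common successor.
Valid on: (F1), (F2).

(F1), (F2)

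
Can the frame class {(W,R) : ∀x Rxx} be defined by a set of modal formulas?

Yes — defined by □q → q

The condition is reflexivity. A defining modal formula is □q → q.
Suppose □q→q is valid. At any x set V(q)={w : Rxw}. Then □q holds at x, so q holds at x, i.e. Rxx.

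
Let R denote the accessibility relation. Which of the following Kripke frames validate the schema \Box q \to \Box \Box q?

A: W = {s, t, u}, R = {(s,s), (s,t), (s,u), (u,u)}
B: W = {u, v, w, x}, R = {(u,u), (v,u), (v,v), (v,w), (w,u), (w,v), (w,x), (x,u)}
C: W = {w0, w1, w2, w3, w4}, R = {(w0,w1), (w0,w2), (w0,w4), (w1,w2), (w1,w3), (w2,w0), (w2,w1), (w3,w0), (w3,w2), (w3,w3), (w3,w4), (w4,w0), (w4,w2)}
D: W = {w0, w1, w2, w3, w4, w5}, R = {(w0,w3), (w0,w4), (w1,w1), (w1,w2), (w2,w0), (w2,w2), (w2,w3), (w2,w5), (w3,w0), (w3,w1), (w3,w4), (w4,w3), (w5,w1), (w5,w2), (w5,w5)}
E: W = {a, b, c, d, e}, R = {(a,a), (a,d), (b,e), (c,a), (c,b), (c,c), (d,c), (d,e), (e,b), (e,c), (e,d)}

A

This is the axiom for transitivity; its first-order frame correspondent is \forall x \forall y \forall z (Rxy \wedge Ryz \to Rxz).
A: satisfies the condition.
B: fails — Rvw and Rwx but not Rvx.
C: fails — Rw1w2 and Rw2w1 but not Rw1w1.
D: fails — Rw1w2 and Rw2w5 but not Rw1w5.
E: fails — Reb and Rbe but not Ree.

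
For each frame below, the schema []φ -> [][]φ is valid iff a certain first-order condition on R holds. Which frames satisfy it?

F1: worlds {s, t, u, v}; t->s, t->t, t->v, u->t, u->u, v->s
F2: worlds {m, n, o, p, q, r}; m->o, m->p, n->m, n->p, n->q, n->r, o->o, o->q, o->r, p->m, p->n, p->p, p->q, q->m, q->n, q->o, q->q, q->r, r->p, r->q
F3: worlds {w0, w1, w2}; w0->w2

Frame correspondent (Sahlqvist): forall x forall y forall z (Rxy & Ryz -> Rxz) — i.e. transitivity.
F1: fails — Rut and Rtv but not Ruv.
F2: fails — Rpm and Rmo but not Rpo.
F3: ✓.

F3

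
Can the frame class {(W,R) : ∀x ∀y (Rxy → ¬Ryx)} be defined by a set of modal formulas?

Any modally definable frame class is closed under surjective bounded morphisms.
The 5-cycle (worlds 0,1,2,3,4 with 0→1→2→3→4→0) is asymmetric. Mapping every world to a single reflexive point • is a surjective bounded morphism, and the reflexive point is not asymmetric (R•• but asymmetry requires ¬R••).
So no modal formula (or set of formulas) defines exactly the asymmetric frames.

Not definable by any modal formula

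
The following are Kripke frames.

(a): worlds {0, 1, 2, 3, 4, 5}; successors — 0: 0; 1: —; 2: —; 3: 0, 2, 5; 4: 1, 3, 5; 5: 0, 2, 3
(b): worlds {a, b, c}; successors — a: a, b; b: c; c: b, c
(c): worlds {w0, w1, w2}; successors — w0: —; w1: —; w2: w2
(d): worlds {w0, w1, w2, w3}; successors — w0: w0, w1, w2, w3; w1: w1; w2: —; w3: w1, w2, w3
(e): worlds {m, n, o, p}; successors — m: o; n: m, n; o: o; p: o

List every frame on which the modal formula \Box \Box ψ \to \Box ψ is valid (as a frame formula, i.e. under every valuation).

(b), (c), (d), (e)

This is the axiom for density; its first-order frame correspondent is \forall x \forall y (Rxy \to \exists z (Rxz \wedge Rzy)).
(a): fails — R53 but no z with R5z and Rz3.
(b): condition met.
(c): condition met.
(d): condition met.
(e): condition met.
Valid on: (b), (c), (d), (e).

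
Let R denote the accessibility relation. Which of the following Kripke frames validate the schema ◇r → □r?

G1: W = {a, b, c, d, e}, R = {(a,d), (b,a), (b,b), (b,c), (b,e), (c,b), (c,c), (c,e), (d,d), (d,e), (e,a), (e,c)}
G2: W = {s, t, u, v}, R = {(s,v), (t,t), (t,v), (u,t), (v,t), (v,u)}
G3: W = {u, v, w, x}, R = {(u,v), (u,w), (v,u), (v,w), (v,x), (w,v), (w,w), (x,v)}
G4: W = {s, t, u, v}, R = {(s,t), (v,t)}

The schema corresponds to partial functionality: ∀x ∀y ∀z (Rxy ∧ Rxz → y = z).
G1: fails — b sees both a and b.
G2: fails — t sees both t and v.
G3: fails — u sees both v and w.
G4: satisfies the condition.

G4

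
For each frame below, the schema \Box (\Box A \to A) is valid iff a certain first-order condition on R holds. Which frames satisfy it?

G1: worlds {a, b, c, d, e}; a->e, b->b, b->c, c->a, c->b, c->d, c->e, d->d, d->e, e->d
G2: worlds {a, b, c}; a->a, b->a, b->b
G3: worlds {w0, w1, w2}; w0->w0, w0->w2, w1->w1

This is the axiom for shift-reflexivity; its first-order frame correspondent is \forall x \forall y (Rxy \to Ryy).
G1: fails — Rbc but not Rcc.
G2: holds.
G3: fails — Rw0w2 but not Rw2w2.
Valid on: G2.

G2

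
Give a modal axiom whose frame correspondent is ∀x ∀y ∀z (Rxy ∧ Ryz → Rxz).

□r → □□r

The condition is transitivity. The 4 schema □r → □□r defines it.
Suppose □r→□□r is valid. Take Rxy, Ryz and set V(r)={w : Rxw}. Then □r at x, so □□r at x, so □r at y, so r at z, i.e. Rxz.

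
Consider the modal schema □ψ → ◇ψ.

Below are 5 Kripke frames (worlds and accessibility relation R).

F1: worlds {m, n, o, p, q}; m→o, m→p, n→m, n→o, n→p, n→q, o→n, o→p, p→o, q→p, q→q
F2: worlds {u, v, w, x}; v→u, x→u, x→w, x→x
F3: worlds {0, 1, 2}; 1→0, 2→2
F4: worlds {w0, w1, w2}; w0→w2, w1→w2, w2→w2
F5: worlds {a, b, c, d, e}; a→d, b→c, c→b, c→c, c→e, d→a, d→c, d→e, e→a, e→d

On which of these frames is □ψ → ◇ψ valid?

Frame correspondent (Sahlqvist): ∀x ∃y Rxy — i.e. seriality.
F1: satisfies the condition.
F2: fails — world u has no successor.
F3: fails — world 0 has no successor.
F4: satisfies the condition.
F5: satisfies the condition.
Valid on: F1, F4, F5.

F1, F4, F5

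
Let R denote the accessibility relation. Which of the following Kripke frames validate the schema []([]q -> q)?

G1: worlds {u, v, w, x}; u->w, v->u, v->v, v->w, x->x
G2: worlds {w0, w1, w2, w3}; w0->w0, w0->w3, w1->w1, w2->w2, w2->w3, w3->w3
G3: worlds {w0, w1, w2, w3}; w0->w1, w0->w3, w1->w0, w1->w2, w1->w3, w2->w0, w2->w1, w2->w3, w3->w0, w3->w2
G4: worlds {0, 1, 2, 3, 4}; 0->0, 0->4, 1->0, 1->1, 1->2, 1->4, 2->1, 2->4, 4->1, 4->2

The schema corresponds to shift-reflexivity: forall x forall y (Rxy -> Ryy).
G1: fails — Ruw but not Rww.
G2: holds.
G3: fails — Rw1w2 but not Rw2w2.
G4: fails — R12 but not R22.

G2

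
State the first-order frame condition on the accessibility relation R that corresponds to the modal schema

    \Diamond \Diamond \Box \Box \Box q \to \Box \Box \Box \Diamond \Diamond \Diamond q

\forall x \forall y \forall z ((x R^2 y \wedge x R^3 z) \to \exists w (y R^3 w \wedge z R^3 w))

This is a Sahlqvist (Geach-type) schema ◇^2□^3q → □^3◇^3q.
Minimal-valuation argument: fix x; take any y with xR^2y and any z with xR^3z. Set V(q) to the set of worlds R-reachable from y in exactly 3 steps. Then □^3q holds at y, so the antecedent holds at x; validity forces ◇^3q at z, giving a w with zR^3w and yR^3w.
First-order correspondent: \forall x \forall y \forall z ((x R^2 y \wedge x R^3 z) \to \exists w (y R^3 w \wedge z R^3 w)).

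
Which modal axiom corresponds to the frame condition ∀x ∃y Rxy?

This is seriality; the standard corresponding axiom is D: □r → ◇r.
Suppose □r→◇r is valid. At any x set V(r)=W. Then □r at x, so ◇r at x, so x has a successor.

□r → ◇r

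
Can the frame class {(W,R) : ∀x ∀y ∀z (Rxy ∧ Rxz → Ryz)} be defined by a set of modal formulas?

The condition is the Euclidean property. A defining modal formula is ◇p → □◇p.
Suppose ◇p→□◇p is valid. Take Rxy, Rxz and set V(p)={y}. Then ◇p at x, so □◇p at x, so ◇p at z, so some w with Rzw has p; w=y, i.e. Rzy. By symmetry of the argument, Ryz.

Definable; ◇p → □◇p defines it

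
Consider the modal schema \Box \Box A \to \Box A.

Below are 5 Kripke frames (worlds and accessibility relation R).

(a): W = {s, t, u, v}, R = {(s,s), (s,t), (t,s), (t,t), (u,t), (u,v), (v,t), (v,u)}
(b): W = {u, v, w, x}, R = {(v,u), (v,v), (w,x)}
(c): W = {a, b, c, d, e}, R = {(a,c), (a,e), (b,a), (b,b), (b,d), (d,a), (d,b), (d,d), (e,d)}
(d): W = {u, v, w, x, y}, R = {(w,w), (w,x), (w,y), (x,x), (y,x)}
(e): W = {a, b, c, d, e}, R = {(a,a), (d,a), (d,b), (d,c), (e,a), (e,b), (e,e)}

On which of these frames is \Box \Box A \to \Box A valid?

The schema corresponds to density: \forall x \forall y (Rxy \to \exists z (Rxz \wedge Rzy)).
(a): fails — Ruv but no z with Ruz and Rzv.
(b): fails — Rwx but no z with Rwz and Rzx.
(c): fails — Rae but no z with Raz and Rze.
(d): satisfies the condition.
(e): fails — Rdc but no z with Rdz and Rzc.
Valid on: (d).

(d)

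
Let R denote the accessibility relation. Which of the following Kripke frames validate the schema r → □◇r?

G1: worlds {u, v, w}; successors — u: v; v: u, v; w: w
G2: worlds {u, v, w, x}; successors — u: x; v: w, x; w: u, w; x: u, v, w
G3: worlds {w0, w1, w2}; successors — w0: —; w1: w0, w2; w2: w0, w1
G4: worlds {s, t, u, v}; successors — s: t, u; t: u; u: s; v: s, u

The schema corresponds to symmetry: ∀x ∀y (Rxy → Ryx).
G1: ✓.
G2: fails — Rxw but not Rwx.
G3: fails — Rw1w0 but not Rw0w1.
G4: fails — Rvu but not Ruv.

G1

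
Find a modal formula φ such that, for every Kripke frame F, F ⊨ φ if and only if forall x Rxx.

The condition is reflexivity. The T schema □q → q defines it.
Suppose □q→q is valid. At any x set V(q)={w : Rxw}. Then □q holds at x, so q holds at x, i.e. Rxx.

□q → q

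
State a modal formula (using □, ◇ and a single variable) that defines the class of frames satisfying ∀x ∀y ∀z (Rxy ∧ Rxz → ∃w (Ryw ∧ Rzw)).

The condition is convergence. The .2 schema ◇□ψ → □◇ψ defines it.
Suppose ◇□ψ→□◇ψ is valid. Take Rxy, Rxz and set V(ψ)={w : Ryw}. Then □ψ at y so ◇□ψ at x, so □◇ψ at x, so ◇ψ at z, giving w with Rzw and Ryw.

◇□ψ → □◇ψ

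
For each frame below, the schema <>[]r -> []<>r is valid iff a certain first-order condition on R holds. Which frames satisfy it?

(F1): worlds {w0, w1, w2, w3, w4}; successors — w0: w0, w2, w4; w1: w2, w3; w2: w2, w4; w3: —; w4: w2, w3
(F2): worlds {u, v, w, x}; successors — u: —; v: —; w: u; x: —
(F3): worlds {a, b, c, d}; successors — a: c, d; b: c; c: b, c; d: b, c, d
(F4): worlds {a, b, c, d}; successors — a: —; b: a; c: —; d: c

(F3)

The schema corresponds to convergence: forall x forall y forall z (Rxy & Rxz -> exists w (Ryw & Rzw)).
(F1): fails — Rw1w2 and Rw1w3 but w2 and w3 have no common successor.
(F2): fails — Rwu and Rwu but u and u have no common successor.
(F3): holds.
(F4): fails — Rba and Rba but a and a have no common successor.
Valid on: (F3).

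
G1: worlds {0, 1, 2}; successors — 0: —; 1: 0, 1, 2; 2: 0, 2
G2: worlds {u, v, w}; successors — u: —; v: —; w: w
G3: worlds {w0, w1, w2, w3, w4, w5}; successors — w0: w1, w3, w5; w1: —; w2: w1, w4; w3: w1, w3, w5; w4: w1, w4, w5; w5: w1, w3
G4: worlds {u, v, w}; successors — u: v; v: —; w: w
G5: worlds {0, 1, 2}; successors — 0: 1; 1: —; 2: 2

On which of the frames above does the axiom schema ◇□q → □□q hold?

This is the axiom for a generalized confluence (Geach) condition; its first-order frame correspondent is ∀x ∀y ∀z ((xRy ∧ xR²z) → ∃w (yRw ∧ z = w)).
G1: fails — 1R0, 1R²0 but no w with 0Rw and 0=w.
G2: ✓.
G3: fails — w0Rw1, w0R²w1 but no w with w1Rw and w1=w.
G4: ✓.
G5: ✓.

G2, G4, G5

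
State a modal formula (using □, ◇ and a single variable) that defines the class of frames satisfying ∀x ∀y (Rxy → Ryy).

□(□q → q)

This is shift-reflexivity; the standard corresponding axiom is T□: □(□q → q).
Suppose □(□q→q) is valid. Take Rxy and set V(q)={w : Ryw}. Then at y, □q holds; since □(□q→q) at x, □q→q at y, so q at y, i.e. Ryy.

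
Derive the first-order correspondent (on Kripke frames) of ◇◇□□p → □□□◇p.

∀x ∀y ∀z ((xR²y ∧ xR³z) → ∃w (yR²w ∧ zRw))

This is a Sahlqvist (Geach-type) schema ◇^2□^2p → □^3◇^1p.
First-order correspondent: ∀x ∀y ∀z ((xR²y ∧ xR³z) → ∃w (yR²w ∧ zRw)).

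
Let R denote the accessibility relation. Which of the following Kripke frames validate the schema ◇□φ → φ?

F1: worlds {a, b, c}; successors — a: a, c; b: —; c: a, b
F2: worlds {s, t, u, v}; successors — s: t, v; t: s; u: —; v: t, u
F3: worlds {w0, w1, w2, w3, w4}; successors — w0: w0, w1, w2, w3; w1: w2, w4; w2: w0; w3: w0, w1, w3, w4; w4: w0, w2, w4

Frame correspondent (Sahlqvist): ∀x ∀y (Rxy → Ryx) — i.e. symmetry.
F1: fails — Rcb but not Rbc.
F2: fails — Rvt but not Rtv.
F3: fails — Rw1w2 but not Rw2w1.
Valid on no frame.

none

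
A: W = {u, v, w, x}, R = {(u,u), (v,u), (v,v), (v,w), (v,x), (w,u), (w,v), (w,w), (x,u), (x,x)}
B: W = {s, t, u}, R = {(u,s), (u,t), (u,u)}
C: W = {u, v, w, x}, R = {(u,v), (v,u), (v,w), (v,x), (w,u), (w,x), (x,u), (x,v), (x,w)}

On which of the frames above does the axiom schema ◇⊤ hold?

This is the axiom for seriality; its first-order frame correspondent is ∀x ∃y Rxy.
A: holds.
B: fails — world s has no successor.
C: holds.
Valid on: A, C.

A, C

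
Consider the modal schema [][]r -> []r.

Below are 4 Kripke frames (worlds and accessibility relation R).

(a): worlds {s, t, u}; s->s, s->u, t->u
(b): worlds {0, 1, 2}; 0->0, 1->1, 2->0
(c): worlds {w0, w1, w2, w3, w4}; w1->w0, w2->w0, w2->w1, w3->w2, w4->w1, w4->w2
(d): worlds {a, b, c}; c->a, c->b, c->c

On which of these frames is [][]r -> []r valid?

The schema corresponds to density: forall x forall y (Rxy -> exists z (Rxz & Rzy)).
(a): fails — Rtu but no z with Rtz and Rzu.
(b): condition met.
(c): fails — Rw1w0 but no z with Rw1z and Rzw0.
(d): condition met.

(b), (d)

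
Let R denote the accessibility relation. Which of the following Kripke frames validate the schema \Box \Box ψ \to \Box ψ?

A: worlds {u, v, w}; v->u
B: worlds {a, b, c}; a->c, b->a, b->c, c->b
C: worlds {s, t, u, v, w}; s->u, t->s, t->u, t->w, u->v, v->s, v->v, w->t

This is the axiom for density; its first-order frame correspondent is \forall x \forall y (Rxy \to \exists z (Rxz \wedge Rzy)).
A: fails — Rvu but no z with Rvz and Rzu.
B: fails — Rac but no z with Raz and Rzc.
C: fails — Rwt but no z with Rwz and Rzt.
Valid on no frame.

none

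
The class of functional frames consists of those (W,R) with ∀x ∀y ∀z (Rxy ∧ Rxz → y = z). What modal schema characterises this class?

A defining formula is ◇q → □q (the CD axiom).

◇q → □q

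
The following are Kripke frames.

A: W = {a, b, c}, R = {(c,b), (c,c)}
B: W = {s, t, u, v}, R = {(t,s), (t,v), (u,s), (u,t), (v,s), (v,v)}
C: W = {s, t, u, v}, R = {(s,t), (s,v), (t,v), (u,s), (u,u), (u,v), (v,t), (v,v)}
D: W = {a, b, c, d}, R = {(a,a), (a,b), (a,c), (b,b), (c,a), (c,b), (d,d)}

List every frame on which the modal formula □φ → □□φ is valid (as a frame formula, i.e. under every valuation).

A

Frame correspondent (Sahlqvist): ∀x ∀y ∀z (Rxy ∧ Ryz → Rxz) — i.e. transitivity.
A: satisfies the condition.
B: fails — Rut and Rtv but not Ruv.
C: fails — Ruv and Rvt but not Rut.
D: fails — Rca and Rac but not Rcc.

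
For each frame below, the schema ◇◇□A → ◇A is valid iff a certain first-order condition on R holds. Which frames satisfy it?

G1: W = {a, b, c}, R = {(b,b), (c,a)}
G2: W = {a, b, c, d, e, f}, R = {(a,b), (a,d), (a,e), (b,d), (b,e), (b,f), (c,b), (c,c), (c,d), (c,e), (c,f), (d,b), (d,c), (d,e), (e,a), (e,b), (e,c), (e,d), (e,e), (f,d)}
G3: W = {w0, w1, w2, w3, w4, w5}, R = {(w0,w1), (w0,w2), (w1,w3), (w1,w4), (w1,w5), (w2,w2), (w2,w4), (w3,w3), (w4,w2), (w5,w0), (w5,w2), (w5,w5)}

The schema corresponds to a generalized confluence (Geach) condition: ∀x ∀y (xR²y → ∃w (yRw ∧ xRw)).
G1: ✓.
G2: fails — dR²f but no w with fRw and dRw.
G3: fails — w0R²w3 but no w with w3Rw and w0Rw.
Valid on: G1.

G1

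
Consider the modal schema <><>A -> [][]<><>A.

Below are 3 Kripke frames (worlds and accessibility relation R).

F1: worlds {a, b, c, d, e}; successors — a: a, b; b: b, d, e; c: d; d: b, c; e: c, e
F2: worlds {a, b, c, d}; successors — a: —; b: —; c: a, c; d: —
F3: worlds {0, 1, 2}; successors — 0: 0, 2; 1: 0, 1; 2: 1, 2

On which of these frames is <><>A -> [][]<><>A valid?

The schema corresponds to a generalized confluence (Geach) condition: forall x forall y forall z ((x R^2 y & x R^2 z) -> exists w (y = w & z R^2 w)).
F1: fails — aR²a, aR²b but no w with a=w and bR²w.
F2: fails — cR²a, cR²a but no w with a=w and aR²w.
F3: holds.

F3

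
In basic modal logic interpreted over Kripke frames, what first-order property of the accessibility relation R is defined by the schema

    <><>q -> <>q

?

Replacing q by ¬q and contraposing gives the equivalent schema □q → □□q.
Suppose □q→□□q is valid. Take Rxy, Ryz and set V(q)={w : Rxw}. Then □q at x, so □□q at x, so □q at y, so q at z, i.e. Rxz.
Conversely, on a frame with transitivity the schema holds at every world under every valuation.
So the correspondent is transitivity.

Transitivity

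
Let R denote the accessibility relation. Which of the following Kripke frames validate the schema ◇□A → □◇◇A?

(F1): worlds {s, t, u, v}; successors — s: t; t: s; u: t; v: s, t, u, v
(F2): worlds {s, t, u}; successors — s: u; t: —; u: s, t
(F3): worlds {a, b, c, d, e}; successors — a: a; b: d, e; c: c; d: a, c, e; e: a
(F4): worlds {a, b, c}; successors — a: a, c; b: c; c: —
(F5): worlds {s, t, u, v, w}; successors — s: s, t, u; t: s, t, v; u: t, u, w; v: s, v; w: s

This is the axiom for a generalized confluence (Geach) condition; its first-order frame correspondent is ∀x ∀y ∀z ((xRy ∧ xRz) → ∃w (yRw ∧ zR²w)).
(F1): fails — sRt, sRt but no w with tRw and tR²w.
(F2): fails — sRu, sRu but no w with uRw and uR²w.
(F3): fails — dRa, dRc but no w with aRw and cR²w.
(F4): fails — aRa, aRc but no w with aRw and cR²w.
(F5): ✓.
Valid on: (F5).

(F5)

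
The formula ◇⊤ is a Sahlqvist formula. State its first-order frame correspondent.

This schema is equivalent to the D axiom □r → ◇r.
Its frame correspondent is seriality — ∀x ∃y Rxy.

Seriality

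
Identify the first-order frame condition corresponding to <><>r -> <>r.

This is a form of the 4 axiom.
It corresponds to transitivity: forall x forall y forall z (Rxy & Ryz -> Rxz).

Transitivity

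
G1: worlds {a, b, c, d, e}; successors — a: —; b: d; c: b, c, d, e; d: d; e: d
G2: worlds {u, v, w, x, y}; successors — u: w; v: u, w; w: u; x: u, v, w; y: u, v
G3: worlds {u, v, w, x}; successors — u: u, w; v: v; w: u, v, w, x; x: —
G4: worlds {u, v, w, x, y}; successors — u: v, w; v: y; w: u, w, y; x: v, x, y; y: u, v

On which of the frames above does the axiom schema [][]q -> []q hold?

Frame correspondent (Sahlqvist): forall x forall y (Rxy -> exists z (Rxz & Rzy)) — i.e. density.
G1: satisfies the condition.
G2: fails — Ruw but no z with Ruz and Rzw.
G3: satisfies the condition.
G4: fails — Ruv but no z with Ruz and Rzv.

G1, G3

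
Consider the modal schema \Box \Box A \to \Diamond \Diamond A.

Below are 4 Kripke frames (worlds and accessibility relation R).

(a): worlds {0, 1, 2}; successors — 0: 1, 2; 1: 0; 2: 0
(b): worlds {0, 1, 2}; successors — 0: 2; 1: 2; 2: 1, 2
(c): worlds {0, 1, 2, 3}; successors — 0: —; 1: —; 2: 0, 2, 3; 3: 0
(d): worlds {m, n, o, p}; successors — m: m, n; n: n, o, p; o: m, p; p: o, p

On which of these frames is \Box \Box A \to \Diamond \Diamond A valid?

(a), (b), (d)

The schema corresponds to a generalized confluence (Geach) condition: \forall x \exists w (x R^2 w \wedge x R^2 w).
(a): holds.
(b): holds.
(c): fails — at 0 but no w with 0R²w and 0R²w.
(d): holds.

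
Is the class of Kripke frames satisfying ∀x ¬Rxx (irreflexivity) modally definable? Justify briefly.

If a class were modally definable it would be closed under surjective bounded morphisms (Goldblatt–Thomason).
The 3-cycle (worlds a,b,c with a→b→c→a) is irreflexive, and the map sending every world to a single reflexive point • is a surjective bounded morphism (forth: every edge maps to (•,•); back: every world has a successor). So any modal formula valid on the 3-cycle is also valid on the reflexive point, which is not irreflexive.
So no modal formula (or set of formulas) defines exactly the irreflexive frames.

No — not modally definable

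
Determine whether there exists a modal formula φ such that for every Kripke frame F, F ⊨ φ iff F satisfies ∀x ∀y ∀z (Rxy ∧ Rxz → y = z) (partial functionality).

Yes — defined by ◇r → □r

This is a Sahlqvist condition; the CD axiom ◇r → □r defines it.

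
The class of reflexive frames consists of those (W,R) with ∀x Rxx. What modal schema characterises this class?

□r → r

The condition is reflexivity. The T schema □r → r defines it.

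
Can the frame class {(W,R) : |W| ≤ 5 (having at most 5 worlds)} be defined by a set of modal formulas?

Modal frame validity is preserved under disjoint unions.
Any modal formula valid on each of 6 disjoint one-world frames is valid on their disjoint union (validity is preserved under disjoint unions). Each one-world frame has |W|=1≤5, but the union has |W|=6.
Hence having at most 5 worlds is not modally definable.

Not definable by any modal formula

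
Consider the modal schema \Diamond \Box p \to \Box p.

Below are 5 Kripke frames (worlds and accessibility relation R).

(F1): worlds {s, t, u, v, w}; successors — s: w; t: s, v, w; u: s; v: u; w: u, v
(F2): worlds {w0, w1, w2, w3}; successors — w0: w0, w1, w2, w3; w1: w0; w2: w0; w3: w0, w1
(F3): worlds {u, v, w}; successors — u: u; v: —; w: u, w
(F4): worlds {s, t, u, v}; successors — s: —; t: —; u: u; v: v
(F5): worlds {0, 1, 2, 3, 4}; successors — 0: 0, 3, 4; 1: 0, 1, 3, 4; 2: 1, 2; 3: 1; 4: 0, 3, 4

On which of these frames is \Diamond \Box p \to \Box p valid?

(F4)

Frame correspondent (Sahlqvist): \forall x \forall y \forall z (Rxy \wedge Rxz \to Ryz) — i.e. the Euclidean property.
(F1): fails — Rsw and Rsw but not Rww.
(F2): fails — Rw0w1 and Rw0w1 but not Rw1w1.
(F3): fails — Rwu and Rww but not Ruw.
(F4): ✓.
(F5): fails — R03 and R00 but not R30.
Valid on: (F4).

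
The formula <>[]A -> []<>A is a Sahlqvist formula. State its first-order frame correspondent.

convergence: forall x forall y forall z (Rxy & Rxz -> exists w (Ryw & Rzw))

This is the .2 axiom.
Its frame correspondent is convergence — forall x forall y forall z (Rxy & Rxz -> exists w (Ryw & Rzw)).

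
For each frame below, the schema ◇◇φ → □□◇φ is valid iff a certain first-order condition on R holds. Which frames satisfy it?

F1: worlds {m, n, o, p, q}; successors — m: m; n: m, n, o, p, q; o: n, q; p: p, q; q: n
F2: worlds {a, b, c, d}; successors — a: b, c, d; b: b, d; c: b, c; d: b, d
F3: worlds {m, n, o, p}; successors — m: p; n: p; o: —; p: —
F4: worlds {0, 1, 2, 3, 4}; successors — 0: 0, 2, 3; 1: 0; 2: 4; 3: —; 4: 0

The schema corresponds to a generalized confluence (Geach) condition: ∀x ∀y ∀z ((xR²y ∧ xR²z) → ∃w (y = w ∧ zRw)).
F1: fails — nR²m, nR²o but no w with m=w and oRw.
F2: fails — aR²c, aR²b but no w with c=w and bRw.
F3: condition met.
F4: fails — 0R²0, 0R²2 but no w with 0=w and 2Rw.

F3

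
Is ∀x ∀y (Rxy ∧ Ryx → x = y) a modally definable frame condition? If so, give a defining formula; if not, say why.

No

If a class were modally definable it would be closed under surjective bounded morphisms (Goldblatt–Thomason).
The 6-cycle (worlds a,b,c,d,e,f with a→b→c→d→e→f→a) is antisymmetric. Sending even-indexed worlds to • and odd-indexed worlds to ∘ is a surjective bounded morphism onto the two-world frame with •↔∘, which is not antisymmetric.
So the class is not modally definable.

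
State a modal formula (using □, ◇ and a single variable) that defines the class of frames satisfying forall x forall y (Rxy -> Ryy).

□(□r → r)

A defining formula is □(□r → r) (the T□ axiom).
Suppose □(□r→r) is valid. Take Rxy and set V(r)={w : Ryw}. Then at y, □r holds; since □(□r→r) at x, □r→r at y, so r at y, i.e. Ryy.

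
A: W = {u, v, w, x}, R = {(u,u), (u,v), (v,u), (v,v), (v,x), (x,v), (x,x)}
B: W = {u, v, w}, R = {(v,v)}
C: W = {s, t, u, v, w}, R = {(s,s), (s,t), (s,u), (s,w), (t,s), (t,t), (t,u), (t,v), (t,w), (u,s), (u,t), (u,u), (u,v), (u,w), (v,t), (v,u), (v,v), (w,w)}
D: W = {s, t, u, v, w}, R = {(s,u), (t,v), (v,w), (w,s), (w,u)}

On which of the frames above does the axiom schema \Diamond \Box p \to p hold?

A, B

Frame correspondent (Sahlqvist): \forall x \forall y (Rxy \to Ryx) — i.e. symmetry.
A: holds.
B: holds.
C: fails — Ruw but not Rwu.
D: fails — Rwu but not Ruw.
Valid on: A, B.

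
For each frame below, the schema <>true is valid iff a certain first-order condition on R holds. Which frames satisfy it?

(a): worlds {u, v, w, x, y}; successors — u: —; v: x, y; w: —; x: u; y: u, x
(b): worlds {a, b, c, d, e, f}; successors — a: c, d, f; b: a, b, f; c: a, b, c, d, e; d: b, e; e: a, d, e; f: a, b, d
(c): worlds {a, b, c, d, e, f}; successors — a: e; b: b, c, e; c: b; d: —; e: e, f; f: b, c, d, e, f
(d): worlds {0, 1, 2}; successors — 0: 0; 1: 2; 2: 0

The schema corresponds to seriality: forall x exists y Rxy.
(a): fails — world u has no successor.
(b): holds.
(c): fails — world d has no successor.
(d): holds.
Valid on: (b), (d).

(b), (d)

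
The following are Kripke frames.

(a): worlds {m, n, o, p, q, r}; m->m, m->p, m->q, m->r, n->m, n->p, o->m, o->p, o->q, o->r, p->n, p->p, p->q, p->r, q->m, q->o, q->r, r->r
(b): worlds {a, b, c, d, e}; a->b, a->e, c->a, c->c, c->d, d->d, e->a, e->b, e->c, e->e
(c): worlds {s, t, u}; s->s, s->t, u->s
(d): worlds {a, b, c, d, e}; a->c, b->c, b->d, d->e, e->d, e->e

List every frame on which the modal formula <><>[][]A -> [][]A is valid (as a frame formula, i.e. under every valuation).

(d)

The schema corresponds to a generalized confluence (Geach) condition: forall x forall y forall z ((x R^2 y & x R^2 z) -> exists w (y R^2 w & z = w)).
(a): fails — mR²n, mR²o but no w with nR²w and o=w.
(b): fails — aR²b, aR²a but no w with bR²w and a=w.
(c): fails — sR²t, sR²s but no w with tR²w and s=w.
(d): satisfies the condition.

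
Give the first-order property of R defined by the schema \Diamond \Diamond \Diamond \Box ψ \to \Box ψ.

\forall x \forall y \forall z ((x R^3 y \wedge xRz) \to \exists w (yRw \wedge z = w))

This is a Sahlqvist (Geach-type) schema ◇^3□^1ψ → □^1◇^0ψ.
Minimal-valuation argument: fix x; take any y with xR^3y and any z with xR^1z. Set V(ψ) to the set of worlds R-reachable from y in exactly 1 step. Then □^1ψ holds at y, so the antecedent holds at x; validity forces ◇^0ψ at z, giving a w with zR^0w and yR^1w.
First-order correspondent: \forall x \forall y \forall z ((x R^3 y \wedge xRz) \to \exists w (yRw \wedge z = w)).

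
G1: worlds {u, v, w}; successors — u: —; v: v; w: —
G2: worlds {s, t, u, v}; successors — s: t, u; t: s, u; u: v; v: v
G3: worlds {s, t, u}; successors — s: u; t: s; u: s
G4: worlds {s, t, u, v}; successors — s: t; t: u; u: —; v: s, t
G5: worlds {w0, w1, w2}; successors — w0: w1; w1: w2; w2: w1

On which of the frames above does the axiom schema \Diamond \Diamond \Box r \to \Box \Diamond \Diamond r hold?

G1, G3, G5

The schema corresponds to a generalized confluence (Geach) condition: \forall x \forall y \forall z ((x R^2 y \wedge xRz) \to \exists w (yRw \wedge z R^2 w)).
G1: satisfies the condition.
G2: fails — sR²s, sRu but no w with sRw and uR²w.
G3: satisfies the condition.
G4: fails — sR²u, sRt but no w with uRw and tR²w.
G5: satisfies the condition.
Valid on: G1, G3, G5.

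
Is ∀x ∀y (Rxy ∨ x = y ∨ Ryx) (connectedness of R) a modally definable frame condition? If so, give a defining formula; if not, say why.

No — not modally definable

Modal frame validity is preserved under disjoint unions.
Take 4 disjoint single-world reflexive frames: each is trivially connected, but their disjoint union has 4 worlds with no edge between distinct components, so it is not connected.
So the class is not modally definable.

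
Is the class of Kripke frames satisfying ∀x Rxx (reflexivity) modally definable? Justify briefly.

Yes: it is reflexivity, defined by the T schema □q → q.
Suppose □q→q is valid. At any x set V(q)={w : Rxw}. Then □q holds at x, so q holds at x, i.e. Rxx.

Yes — defined by □q → q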